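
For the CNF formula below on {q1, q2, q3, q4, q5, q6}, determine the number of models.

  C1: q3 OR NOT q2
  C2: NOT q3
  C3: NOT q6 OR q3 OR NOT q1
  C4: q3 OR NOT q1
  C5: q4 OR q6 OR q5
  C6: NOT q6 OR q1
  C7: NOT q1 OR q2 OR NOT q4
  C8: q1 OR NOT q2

There are 2^6 = 64 truth assignments over (q1, q2, q3, q4, q5, q6).
Split on q4. With q4 = true, the clauses containing q4 are satisfied and NOT q4 drops from the rest; 2 of the 2^5 = 32 assignments to the other variables satisfy what remains.
With q4 = false, by the same count on the reduced clause set, 1 assignment works.
(One model: q1=F, q2=F, q3=F, q4=F, q5=T, q6=F.)
Total: 2 + 1 = 3.

3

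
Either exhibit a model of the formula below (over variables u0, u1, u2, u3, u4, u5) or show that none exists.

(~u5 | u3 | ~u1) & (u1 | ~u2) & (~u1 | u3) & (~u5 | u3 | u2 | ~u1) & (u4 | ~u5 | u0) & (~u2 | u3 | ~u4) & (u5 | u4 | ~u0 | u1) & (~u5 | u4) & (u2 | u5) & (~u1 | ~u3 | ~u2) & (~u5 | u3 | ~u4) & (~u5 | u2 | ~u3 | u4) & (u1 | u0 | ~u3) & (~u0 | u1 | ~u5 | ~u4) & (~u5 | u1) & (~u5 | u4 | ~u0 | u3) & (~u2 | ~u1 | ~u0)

u0 ↦ 0,  u1 ↦ 1,  u2 ↦ 0,  u3 ↦ 1,  u4 ↦ 1,  u5 ↦ 1

Suppose u1 = 1.
From the singleton clause (u3), u3 = 1.
From the singleton clause (~u2), u2 = 0.
From the singleton clause (u5), u5 = 1.
From the singleton clause (u4), u4 = 1.
Every clause is now satisfied; u0 is unconstrained.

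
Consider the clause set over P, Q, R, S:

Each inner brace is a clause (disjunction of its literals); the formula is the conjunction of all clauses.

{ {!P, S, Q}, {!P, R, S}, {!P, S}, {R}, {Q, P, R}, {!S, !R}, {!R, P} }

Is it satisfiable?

Unsatisfiable

The clause (R) is unit, so R = true.
The clause (!S) is unit, so S = false.
The clause (!P) is unit, so P = false.
But (P) is also a unit clause — contradiction.
No assignment satisfies every clause.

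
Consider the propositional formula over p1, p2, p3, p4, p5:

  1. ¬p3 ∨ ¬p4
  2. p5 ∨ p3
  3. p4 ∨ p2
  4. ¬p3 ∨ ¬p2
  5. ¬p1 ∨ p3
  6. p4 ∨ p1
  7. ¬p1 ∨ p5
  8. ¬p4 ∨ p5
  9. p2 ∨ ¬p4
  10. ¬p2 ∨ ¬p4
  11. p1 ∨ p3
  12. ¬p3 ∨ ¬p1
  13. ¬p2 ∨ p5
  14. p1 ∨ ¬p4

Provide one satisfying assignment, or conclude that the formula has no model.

UNSATISFIABLE

Case p3 = False:
Unit clause (p5) forces p5 = True.
Unit clause (¬p1) forces p1 = False.
That conflicts with the unit clause (p1).
Undo p3 and try p3 = True.
Unit clause (¬p4) forces p4 = False.
Unit clause (p2) forces p2 = True.
That conflicts with the unit clause (¬p2).
Either choice for p3 ends in contradiction.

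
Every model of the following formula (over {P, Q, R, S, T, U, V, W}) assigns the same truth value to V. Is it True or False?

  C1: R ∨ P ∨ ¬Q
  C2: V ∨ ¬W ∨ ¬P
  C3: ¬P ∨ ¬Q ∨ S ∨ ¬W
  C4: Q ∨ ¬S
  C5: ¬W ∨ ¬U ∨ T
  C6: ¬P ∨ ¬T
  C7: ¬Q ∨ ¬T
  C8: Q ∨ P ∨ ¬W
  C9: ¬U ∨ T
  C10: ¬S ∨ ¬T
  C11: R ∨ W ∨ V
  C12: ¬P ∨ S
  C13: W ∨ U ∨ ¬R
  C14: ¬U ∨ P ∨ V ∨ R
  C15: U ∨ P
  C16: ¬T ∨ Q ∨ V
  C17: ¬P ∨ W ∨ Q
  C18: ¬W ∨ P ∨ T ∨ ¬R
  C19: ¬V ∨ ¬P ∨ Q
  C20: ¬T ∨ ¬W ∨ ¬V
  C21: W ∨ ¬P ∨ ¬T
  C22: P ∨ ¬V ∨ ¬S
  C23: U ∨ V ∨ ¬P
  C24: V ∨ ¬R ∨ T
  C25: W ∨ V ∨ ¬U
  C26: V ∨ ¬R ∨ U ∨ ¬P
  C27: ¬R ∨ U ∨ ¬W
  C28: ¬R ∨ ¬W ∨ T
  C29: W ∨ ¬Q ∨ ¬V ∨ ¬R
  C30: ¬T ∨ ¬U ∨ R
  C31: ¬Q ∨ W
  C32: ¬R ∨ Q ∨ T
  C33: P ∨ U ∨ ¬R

Suppose V = False.
Case W = False:
(R) alone gives R = True.
(U) alone gives U = True.
That conflicts with the unit clause (¬U).
So W must be the other value — set W = True.
(¬P) alone gives P = False.
(Q) alone gives Q = True.
(R) alone gives R = True.
(¬T) alone gives T = False.
That conflicts with the unit clause (T).
Both values of W lead to a conflict.
So every satisfying assignment has V = True.

True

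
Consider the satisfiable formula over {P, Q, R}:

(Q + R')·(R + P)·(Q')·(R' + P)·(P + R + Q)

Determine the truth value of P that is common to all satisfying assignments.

Suppose P = 0.
From the singleton clause (R), R = 1.
That conflicts with the unit clause (R').
So every satisfying assignment has P = True.

True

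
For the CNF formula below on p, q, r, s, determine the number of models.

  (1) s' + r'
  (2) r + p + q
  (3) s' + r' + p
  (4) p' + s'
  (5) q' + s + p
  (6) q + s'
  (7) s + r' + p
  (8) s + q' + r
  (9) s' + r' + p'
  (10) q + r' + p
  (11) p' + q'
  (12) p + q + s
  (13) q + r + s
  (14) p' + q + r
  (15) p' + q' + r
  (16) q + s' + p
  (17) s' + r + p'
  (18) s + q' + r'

There are 2^4 = 16 truth assignments over (p, q, r, s).
Check each against the 18 clauses (columns in the order p, q, r, s):
  F F F F  ✗ fails (r + p + q)
  F F F T  ✗ fails (r + p + q)
  F F T F  ✗ fails (s + r' + p)
  F F T T  ✗ fails (s' + r')
  F T F F  ✗ fails (q' + s + p)
  F T F T  ✓ satisfies all
  F T T F  ✗ fails (q' + s + p)
  F T T T  ✗ fails (s' + r')
  T F F F  ✗ fails (q + r + s)
  T F F T  ✗ fails (p' + s')
  T F T F  ✓ satisfies all
  T F T T  ✗ fails (s' + r')
  T T F F  ✗ fails (s + q' + r)
  T T F T  ✗ fails (p' + s')
  T T T F  ✗ fails (p' + q')
  T T T T  ✗ fails (s' + r')
2 of the 16 rows are models.

2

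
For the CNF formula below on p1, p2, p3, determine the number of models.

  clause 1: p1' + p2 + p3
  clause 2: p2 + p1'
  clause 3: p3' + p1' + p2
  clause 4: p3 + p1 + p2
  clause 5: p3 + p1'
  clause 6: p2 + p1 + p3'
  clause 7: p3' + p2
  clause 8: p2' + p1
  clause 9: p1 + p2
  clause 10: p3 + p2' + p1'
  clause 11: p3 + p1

1

There are 2^3 = 8 truth assignments over (p1, p2, p3).
Check each against the 11 clauses (columns in the order p1, p2, p3):
  F F F  ✗ fails (p3 + p1 + p2)
  F F T  ✗ fails (p2 + p1 + p3')
  F T F  ✗ fails (p2' + p1)
  F T T  ✗ fails (p2' + p1)
  T F F  ✗ fails (p1' + p2 + p3)
  T F T  ✗ fails (p2 + p1')
  T T F  ✗ fails (p3 + p1')
  T T T  ✓ satisfies all
1 of the 8 rows is a model.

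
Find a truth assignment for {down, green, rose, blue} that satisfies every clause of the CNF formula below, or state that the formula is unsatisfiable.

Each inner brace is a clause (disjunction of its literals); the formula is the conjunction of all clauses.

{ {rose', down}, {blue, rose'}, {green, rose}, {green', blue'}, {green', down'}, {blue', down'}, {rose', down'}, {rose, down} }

Try rose = 0.
From the singleton clause (green), green = 1.
From the singleton clause (blue'), blue = 0.
From the singleton clause (down'), down = 0.
But (down) is also a unit clause — contradiction.
So rose must be the other value — set rose = 1.
From the singleton clause (down), down = 1.
But (down') is also a unit clause — contradiction.
Neither rose = 1 nor rose = 0 works.

UNSATISFIABLE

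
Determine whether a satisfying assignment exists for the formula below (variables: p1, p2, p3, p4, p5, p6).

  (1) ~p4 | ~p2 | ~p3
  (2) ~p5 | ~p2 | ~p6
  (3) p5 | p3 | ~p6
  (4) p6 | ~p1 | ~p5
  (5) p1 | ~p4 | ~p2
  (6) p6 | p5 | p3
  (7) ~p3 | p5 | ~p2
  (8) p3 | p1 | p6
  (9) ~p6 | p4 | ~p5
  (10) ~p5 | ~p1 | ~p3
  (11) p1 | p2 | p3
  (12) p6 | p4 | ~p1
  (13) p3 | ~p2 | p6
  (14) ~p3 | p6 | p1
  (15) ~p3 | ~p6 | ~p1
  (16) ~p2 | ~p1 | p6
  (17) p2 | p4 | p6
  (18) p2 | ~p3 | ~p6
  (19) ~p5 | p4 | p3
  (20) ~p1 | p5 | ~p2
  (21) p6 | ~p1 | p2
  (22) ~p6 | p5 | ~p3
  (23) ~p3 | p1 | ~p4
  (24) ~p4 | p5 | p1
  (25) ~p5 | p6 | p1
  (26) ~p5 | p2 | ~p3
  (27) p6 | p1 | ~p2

Case p4 = 1:
Case p2 = 0:
Case p1 = 1:
From the singleton clause (p6), p6 = 1.
From the singleton clause (~p3), p3 = 0.
From the singleton clause (p5), p5 = 1.
All clauses are satisfied.
A satisfying assignment: p1: 1, p2: 0, p3: 0, p4: 1, p5: 1, p6: 1.

Yes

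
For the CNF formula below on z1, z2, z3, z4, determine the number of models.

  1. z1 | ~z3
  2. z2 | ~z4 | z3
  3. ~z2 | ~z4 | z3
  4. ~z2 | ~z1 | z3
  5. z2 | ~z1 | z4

5

There are 2^4 = 16 truth assignments over (z1, z2, z3, z4).
Check each against the 5 clauses (columns in the order z1, z2, z3, z4):
  F F F F  ✓ satisfies all
  F F F T  ✗ fails (z2 | ~z4 | z3)
  F F T F  ✗ fails (z1 | ~z3)
  F F T T  ✗ fails (z1 | ~z3)
  F T F F  ✓ satisfies all
  F T F T  ✗ fails (~z2 | ~z4 | z3)
  F T T F  ✗ fails (z1 | ~z3)
  F T T T  ✗ fails (z1 | ~z3)
  T F F F  ✗ fails (z2 | ~z1 | z4)
  T F F T  ✗ fails (z2 | ~z4 | z3)
  T F T F  ✗ fails (z2 | ~z1 | z4)
  T F T T  ✓ satisfies all
  T T F F  ✗ fails (~z2 | ~z1 | z3)
  T T F T  ✗ fails (~z2 | ~z4 | z3)
  T T T F  ✓ satisfies all
  T T T T  ✓ satisfies all
5 of the 16 rows are models.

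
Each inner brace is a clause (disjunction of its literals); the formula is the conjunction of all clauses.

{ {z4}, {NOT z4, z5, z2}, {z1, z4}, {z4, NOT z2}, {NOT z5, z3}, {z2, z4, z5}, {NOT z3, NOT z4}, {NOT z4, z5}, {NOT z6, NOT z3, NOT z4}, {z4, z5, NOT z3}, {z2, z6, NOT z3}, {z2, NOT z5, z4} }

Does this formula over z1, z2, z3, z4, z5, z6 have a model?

The clause (z4) is unit, so z4 = true.
The clause (NOT z3) is unit, so z3 = false.
The clause (NOT z5) is unit, so z5 = false.
Now (z5) is unsatisfied and unit — conflict.
No assignment satisfies every clause.

No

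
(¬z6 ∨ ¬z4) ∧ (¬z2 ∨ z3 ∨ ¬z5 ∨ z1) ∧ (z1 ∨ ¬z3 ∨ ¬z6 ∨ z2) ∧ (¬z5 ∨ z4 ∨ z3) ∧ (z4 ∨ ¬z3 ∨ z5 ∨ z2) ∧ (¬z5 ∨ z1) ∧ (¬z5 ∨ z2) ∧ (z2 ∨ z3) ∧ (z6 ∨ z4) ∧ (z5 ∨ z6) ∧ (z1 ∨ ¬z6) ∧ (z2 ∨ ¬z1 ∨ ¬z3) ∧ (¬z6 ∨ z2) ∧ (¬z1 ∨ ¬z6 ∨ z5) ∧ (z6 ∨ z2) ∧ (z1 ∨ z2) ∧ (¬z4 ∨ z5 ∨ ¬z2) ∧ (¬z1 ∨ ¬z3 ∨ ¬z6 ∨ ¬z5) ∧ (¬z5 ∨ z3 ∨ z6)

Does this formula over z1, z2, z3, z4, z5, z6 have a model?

Satisfiable

Branch on z6: set z6 = False.
The clause (z4) is unit, so z4 = True.
The clause (z5) is unit, so z5 = True.
The clause (z1) is unit, so z1 = True.
The clause (z2) is unit, so z2 = True.
The clause (z3) is unit, so z3 = True.
This assignment satisfies each clause.
A satisfying assignment: z1 ↦ True,  z2 ↦ True,  z3 ↦ True,  z4 ↦ True,  z5 ↦ True,  z6 ↦ False.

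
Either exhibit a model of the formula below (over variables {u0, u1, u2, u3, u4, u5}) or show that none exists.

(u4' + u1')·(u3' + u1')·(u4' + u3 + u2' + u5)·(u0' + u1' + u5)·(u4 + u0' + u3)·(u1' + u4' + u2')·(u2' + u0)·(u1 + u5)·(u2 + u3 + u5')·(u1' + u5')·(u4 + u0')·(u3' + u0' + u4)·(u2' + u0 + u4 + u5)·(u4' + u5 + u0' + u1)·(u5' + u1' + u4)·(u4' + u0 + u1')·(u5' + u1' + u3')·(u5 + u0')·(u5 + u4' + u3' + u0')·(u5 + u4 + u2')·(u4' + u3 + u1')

u0 ↦ 1; u1 ↦ 0; u2 ↦ 1; u3 ↦ 0; u4 ↦ 1; u5 ↦ 1

Suppose u4 = 1.
(u1') alone gives u1 = 0.
(u5) alone gives u5 = 1.
Suppose u2 = 1.
(u0) alone gives u0 = 1.
All clauses hold; u3 can take either value.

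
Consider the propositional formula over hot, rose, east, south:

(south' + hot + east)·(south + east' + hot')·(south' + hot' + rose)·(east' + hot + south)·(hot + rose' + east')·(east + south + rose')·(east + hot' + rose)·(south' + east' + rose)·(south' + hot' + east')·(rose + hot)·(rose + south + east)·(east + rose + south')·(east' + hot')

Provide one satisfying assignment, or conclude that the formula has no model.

Try rose = 1.
Try hot = 1.
The clause (east') is unit, so east = 0.
The clause (south) is unit, so south = 1.
This assignment satisfies each clause.

hot: 1,  rose: 1,  east: 0,  south: 1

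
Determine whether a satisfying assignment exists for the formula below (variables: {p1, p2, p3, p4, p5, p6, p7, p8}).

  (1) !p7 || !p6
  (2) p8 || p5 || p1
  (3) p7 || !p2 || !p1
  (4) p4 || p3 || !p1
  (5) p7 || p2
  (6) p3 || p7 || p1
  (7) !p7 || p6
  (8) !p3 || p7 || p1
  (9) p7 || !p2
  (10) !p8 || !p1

Branch on p7: set p7 = false.
From the singleton clause (p2), p2 = true.
But (!p2) is also a unit clause — contradiction.
Undo p7 and try p7 = true.
From the singleton clause (!p6), p6 = false.
But (p6) is also a unit clause — contradiction.
Neither p7 = true nor p7 = false works.
No assignment satisfies every clause.

No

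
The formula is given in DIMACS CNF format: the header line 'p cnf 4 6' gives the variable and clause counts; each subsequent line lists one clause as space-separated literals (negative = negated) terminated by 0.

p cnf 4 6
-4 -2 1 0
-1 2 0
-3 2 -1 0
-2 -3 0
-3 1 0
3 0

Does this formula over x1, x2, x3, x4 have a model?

Unit clause (x3) forces x3 = True.
Unit clause (¬x2) forces x2 = False.
Unit clause (¬x1) forces x1 = False.
Now (x1) is unsatisfied and unit — conflict.
No assignment satisfies every clause.

No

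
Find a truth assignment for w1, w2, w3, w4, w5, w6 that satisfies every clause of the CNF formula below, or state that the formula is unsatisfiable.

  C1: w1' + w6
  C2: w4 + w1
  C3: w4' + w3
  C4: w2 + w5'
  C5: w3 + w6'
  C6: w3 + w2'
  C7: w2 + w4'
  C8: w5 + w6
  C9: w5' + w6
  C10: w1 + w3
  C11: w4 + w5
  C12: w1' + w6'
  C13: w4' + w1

Suppose w1 = 0.
(w4) alone gives w4 = 1.
But (w4') is also a unit clause — contradiction.
That branch fails; take w1 = 1 instead.
(w6) alone gives w6 = 1.
But (w6') is also a unit clause — contradiction.
Either choice for w1 ends in contradiction.

UNSATISFIABLE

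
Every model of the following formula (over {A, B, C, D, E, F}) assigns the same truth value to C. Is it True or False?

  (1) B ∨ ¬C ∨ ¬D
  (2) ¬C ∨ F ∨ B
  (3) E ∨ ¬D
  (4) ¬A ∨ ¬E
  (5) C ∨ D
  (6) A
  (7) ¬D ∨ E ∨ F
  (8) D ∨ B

Suppose C = False.
From the singleton clause (D), D = True.
From the singleton clause (E), E = True.
From the singleton clause (¬A), A = False.
That conflicts with the unit clause (A).
So every satisfying assignment has C = True.

True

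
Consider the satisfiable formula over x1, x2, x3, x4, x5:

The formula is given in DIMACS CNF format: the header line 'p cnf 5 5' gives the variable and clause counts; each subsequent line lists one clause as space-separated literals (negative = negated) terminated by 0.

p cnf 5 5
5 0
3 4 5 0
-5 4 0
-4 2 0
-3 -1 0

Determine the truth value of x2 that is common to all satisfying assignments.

Suppose x2 = False.
(x5) alone gives x5 = True.
(x4) alone gives x4 = True.
But (¬x4) is also a unit clause — contradiction.
So every satisfying assignment has x2 = True.

True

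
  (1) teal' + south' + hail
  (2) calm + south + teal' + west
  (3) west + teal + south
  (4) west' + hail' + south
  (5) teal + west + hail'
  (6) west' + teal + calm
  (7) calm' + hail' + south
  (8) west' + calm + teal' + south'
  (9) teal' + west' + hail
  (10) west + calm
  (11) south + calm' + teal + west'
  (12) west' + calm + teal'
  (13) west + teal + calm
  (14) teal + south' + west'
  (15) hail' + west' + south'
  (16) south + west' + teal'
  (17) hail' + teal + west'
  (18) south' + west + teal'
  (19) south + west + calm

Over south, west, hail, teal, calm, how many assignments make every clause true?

There are 2^5 = 32 truth assignments over (south, west, hail, teal, calm).
Split on calm. With calm = 1, the clauses containing calm are satisfied and calm' drops from the rest; 2 of the 2^4 = 16 assignments to the other variables satisfy what remains.
With calm = 0, by the same count on the reduced clause set, 0 assignments work.
Total: 2 + 0 = 2.

2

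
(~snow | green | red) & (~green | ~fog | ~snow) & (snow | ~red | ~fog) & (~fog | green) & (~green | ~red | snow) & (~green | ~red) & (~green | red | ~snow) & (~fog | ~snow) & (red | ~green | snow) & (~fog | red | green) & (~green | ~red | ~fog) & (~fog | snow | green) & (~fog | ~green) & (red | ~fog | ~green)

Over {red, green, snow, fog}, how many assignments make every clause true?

There are 2^4 = 16 truth assignments over (red, green, snow, fog).
Check each against the 14 clauses (columns in the order red, green, snow, fog):
  F F F F  ✓ satisfies all
  F F F T  ✗ fails (~fog | green)
  F F T F  ✗ fails (~snow | green | red)
  F F T T  ✗ fails (~snow | green | red)
  F T F F  ✗ fails (red | ~green | snow)
  F T F T  ✗ fails (red | ~green | snow)
  F T T F  ✗ fails (~green | red | ~snow)
  F T T T  ✗ fails (~green | ~fog | ~snow)
  T F F F  ✓ satisfies all
  T F F T  ✗ fails (snow | ~red | ~fog)
  T F T F  ✓ satisfies all
  T F T T  ✗ fails (~fog | green)
  T T F F  ✗ fails (~green | ~red | snow)
  T T F T  ✗ fails (snow | ~red | ~fog)
  T T T F  ✗ fails (~green | ~red)
  T T T T  ✗ fails (~green | ~fog | ~snow)
3 of the 16 rows are models.

3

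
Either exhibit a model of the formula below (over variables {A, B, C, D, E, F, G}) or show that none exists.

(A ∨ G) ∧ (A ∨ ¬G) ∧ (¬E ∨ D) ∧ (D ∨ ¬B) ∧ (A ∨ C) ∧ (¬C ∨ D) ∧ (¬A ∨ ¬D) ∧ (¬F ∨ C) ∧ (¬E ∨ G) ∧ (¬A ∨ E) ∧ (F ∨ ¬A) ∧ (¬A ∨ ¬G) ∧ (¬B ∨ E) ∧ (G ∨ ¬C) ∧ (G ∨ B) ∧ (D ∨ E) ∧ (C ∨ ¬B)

Try A = True.
The clause (¬D) is unit, so D = False.
The clause (¬E) is unit, so E = False.
Now (E) is unsatisfied and unit — conflict.
That branch fails; take A = False instead.
The clause (G) is unit, so G = True.
Now (¬G) is unsatisfied and unit — conflict.
Neither A = True nor A = False works.

UNSATISFIABLE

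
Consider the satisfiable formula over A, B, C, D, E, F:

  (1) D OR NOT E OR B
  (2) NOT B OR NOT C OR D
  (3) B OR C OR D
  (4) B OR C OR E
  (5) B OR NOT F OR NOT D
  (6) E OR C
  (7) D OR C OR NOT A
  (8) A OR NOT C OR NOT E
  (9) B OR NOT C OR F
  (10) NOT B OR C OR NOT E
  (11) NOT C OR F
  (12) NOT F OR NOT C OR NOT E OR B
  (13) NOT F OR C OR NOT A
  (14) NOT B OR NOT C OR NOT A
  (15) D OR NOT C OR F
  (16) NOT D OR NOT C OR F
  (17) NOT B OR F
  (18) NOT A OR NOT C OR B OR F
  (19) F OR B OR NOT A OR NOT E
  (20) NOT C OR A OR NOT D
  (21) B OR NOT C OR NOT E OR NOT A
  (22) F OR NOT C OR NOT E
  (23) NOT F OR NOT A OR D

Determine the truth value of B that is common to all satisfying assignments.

False

Suppose B = true.
(F) alone gives F = true.
Suppose C = false.
(E) alone gives E = true.
That conflicts with the unit clause (NOT E).
Undo C and try C = true.
(D) alone gives D = true.
(NOT A) alone gives A = false.
That conflicts with the unit clause (A).
Both values of C lead to a conflict.
So every satisfying assignment has B = False.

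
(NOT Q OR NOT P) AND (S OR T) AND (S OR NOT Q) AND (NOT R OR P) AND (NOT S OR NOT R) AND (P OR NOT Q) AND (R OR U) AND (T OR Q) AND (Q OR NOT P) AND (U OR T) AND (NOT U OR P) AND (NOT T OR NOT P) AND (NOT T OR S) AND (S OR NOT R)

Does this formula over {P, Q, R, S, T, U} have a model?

No, unsatisfiable

Branch on Q: set Q = false.
Unit clause (T) forces T = true.
Unit clause (NOT P) forces P = false.
Unit clause (NOT R) forces R = false.
Unit clause (U) forces U = true.
But (NOT U) is also a unit clause — contradiction.
That branch fails; take Q = true instead.
Unit clause (NOT P) forces P = false.
But (P) is also a unit clause — contradiction.
Neither Q = true nor Q = false works.
No assignment satisfies every clause.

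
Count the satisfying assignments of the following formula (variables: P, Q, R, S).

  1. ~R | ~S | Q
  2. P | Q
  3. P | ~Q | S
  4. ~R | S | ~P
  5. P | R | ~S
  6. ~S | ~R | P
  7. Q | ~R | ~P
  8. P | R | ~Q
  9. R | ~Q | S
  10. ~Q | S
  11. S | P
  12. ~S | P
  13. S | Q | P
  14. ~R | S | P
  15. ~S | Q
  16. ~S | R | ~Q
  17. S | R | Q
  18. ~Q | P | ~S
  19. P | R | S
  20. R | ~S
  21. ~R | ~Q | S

There are 2^4 = 16 truth assignments over (P, Q, R, S).
Split on R. With R = 1, the clauses containing R are satisfied and ~R drops from the rest; 1 of the 2^3 = 8 assignments to the other variables satisfy what remains.
With R = 0, by the same count on the reduced clause set, 0 assignments work.
(One model: P=T, Q=T, R=T, S=T.)
Total: 1 + 0 = 1.

1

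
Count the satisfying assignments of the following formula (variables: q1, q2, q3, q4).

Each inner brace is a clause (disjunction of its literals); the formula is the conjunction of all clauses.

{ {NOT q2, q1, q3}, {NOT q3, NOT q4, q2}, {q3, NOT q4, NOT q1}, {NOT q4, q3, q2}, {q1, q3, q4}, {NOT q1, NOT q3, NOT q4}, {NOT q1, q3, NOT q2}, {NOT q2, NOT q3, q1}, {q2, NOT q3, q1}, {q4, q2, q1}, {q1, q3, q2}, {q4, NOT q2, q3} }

3

There are 2^4 = 16 truth assignments over (q1, q2, q3, q4).
Check each against the 12 clauses (columns in the order q1, q2, q3, q4):
  F F F F  ✗ fails (q1 OR q3 OR q4)
  F F F T  ✗ fails (NOT q4 OR q3 OR q2)
  F F T F  ✗ fails (q2 OR NOT q3 OR q1)
  F F T T  ✗ fails (NOT q3 OR NOT q4 OR q2)
  F T F F  ✗ fails (NOT q2 OR q1 OR q3)
  F T F T  ✗ fails (NOT q2 OR q1 OR q3)
  F T T F  ✗ fails (NOT q2 OR NOT q3 OR q1)
  F T T T  ✗ fails (NOT q2 OR NOT q3 OR q1)
  T F F F  ✓ satisfies all
  T F F T  ✗ fails (q3 OR NOT q4 OR NOT q1)
  T F T F  ✓ satisfies all
  T F T T  ✗ fails (NOT q3 OR NOT q4 OR q2)
  T T F F  ✗ fails (NOT q1 OR q3 OR NOT q2)
  T T F T  ✗ fails (q3 OR NOT q4 OR NOT q1)
  T T T F  ✓ satisfies all
  T T T T  ✗ fails (NOT q1 OR NOT q3 OR NOT q4)
3 of the 16 rows are models.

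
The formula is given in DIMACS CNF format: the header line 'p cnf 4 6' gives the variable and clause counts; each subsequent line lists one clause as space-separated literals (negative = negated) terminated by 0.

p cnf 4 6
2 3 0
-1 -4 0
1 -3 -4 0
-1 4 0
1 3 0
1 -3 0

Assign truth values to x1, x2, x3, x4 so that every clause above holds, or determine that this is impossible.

UNSATISFIABLE

Branch on x2: set x2 = True.
Branch on x1: set x1 = False.
Unit clause (x3) forces x3 = True.
That conflicts with the unit clause (¬x3).
That branch fails; take x1 = True instead.
Unit clause (¬x4) forces x4 = False.
That conflicts with the unit clause (x4).
Both values of x1 lead to a conflict.
That branch fails; take x2 = False instead.
Unit clause (x3) forces x3 = True.
Unit clause (x1) forces x1 = True.
Unit clause (¬x4) forces x4 = False.
That conflicts with the unit clause (x4).
Both values of x2 lead to a conflict.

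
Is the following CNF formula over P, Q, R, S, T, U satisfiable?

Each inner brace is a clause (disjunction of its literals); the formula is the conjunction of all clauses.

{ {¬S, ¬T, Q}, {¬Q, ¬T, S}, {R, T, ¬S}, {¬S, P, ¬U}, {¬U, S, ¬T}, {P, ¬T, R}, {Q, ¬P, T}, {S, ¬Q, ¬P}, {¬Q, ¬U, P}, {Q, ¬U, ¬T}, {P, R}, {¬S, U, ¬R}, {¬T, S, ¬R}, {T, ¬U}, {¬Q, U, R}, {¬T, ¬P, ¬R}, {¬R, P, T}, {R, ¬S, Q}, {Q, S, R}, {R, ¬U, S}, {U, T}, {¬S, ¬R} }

Suppose P = True.
Suppose Q = True.
Unit clause (S) forces S = True.
Unit clause (¬R) forces R = False.
Unit clause (T) forces T = True.
Unit clause (U) forces U = True.
This assignment satisfies each clause.
A satisfying assignment: P ↦ True,  Q ↦ True,  R ↦ False,  S ↦ True,  T ↦ True,  U ↦ True.

Yes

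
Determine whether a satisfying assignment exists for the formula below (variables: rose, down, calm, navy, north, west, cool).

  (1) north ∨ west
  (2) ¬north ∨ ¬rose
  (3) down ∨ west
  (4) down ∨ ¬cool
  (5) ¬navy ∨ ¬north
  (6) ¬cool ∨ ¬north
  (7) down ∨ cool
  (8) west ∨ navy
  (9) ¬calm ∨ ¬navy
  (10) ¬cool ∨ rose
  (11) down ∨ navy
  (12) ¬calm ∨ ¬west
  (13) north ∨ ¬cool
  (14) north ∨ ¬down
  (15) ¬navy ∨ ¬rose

Yes

Suppose north = True.
From the singleton clause (¬rose), rose = False.
From the singleton clause (¬navy), navy = False.
From the singleton clause (¬cool), cool = False.
From the singleton clause (down), down = True.
From the singleton clause (west), west = True.
From the singleton clause (¬calm), calm = False.
This assignment satisfies each clause.
A satisfying assignment: rose: False,  down: True,  calm: False,  navy: False,  north: True,  west: True,  cool: False.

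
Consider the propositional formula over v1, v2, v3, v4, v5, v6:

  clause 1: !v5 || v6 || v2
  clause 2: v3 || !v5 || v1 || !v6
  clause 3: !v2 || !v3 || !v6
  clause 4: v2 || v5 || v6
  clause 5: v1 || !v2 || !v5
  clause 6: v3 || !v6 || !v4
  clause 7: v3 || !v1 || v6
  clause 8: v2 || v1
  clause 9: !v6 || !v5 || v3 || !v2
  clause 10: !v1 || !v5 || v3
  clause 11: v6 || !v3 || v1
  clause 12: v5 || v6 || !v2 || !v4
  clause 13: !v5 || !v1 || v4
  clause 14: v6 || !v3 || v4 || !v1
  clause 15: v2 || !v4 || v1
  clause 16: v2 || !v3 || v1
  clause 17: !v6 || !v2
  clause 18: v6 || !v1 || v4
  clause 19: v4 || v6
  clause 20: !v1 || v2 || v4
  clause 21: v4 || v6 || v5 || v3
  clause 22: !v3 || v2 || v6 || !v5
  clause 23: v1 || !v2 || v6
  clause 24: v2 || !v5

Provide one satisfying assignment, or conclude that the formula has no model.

v1=true,  v2=false,  v3=true,  v4=true,  v5=false,  v6=true

Branch on v2: set v2 = false.
From the singleton clause (v1), v1 = true.
From the singleton clause (v4), v4 = true.
From the singleton clause (!v5), v5 = false.
From the singleton clause (v6), v6 = true.
From the singleton clause (v3), v3 = true.
This assignment satisfies each clause.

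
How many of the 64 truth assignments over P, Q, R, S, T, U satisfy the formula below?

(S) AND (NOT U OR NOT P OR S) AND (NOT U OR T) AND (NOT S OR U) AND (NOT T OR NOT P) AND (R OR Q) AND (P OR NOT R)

There are 2^6 = 64 truth assignments over (P, Q, R, S, T, U).
Split on R. With R = true, the clauses containing R are satisfied and NOT R drops from the rest; 0 of the 2^5 = 32 assignments to the other variables satisfy what remains.
With R = false, by the same count on the reduced clause set, 1 assignment works.
(One model: P=F, Q=T, R=F, S=T, T=T, U=T.)
Total: 0 + 1 = 1.

1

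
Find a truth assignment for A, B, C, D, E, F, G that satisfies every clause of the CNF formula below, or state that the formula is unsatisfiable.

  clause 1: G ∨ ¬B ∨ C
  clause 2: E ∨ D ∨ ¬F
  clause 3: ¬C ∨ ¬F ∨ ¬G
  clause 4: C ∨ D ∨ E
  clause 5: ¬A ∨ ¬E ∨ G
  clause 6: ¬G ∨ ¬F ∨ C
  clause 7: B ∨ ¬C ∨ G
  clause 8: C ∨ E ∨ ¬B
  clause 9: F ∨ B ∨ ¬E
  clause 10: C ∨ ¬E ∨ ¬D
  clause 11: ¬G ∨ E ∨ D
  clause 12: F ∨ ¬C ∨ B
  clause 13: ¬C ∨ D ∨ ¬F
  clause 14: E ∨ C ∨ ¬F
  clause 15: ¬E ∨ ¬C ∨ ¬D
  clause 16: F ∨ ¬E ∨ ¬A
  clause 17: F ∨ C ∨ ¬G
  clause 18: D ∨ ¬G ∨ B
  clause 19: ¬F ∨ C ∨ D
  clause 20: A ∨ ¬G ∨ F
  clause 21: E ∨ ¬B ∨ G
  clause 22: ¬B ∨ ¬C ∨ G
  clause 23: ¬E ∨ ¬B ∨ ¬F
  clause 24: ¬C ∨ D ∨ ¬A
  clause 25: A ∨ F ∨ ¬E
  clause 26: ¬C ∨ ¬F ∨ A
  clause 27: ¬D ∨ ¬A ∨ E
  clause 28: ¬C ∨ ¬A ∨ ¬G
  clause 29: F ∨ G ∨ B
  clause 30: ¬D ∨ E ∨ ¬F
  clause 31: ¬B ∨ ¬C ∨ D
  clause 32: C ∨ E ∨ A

UNSATISFIABLE

Case G = True:
Case C = False:
Unit clause (¬F) forces F = False.
That conflicts with the unit clause (F).
That branch fails; take C = True instead.
Unit clause (¬F) forces F = False.
Unit clause (B) forces B = True.
Unit clause (A) forces A = True.
That conflicts with the unit clause (¬A).
Neither C = True nor C = False works.
That branch fails; take G = False instead.
Case B = False:
Unit clause (¬C) forces C = False.
Unit clause (F) forces F = True.
Unit clause (E) forces E = True.
Unit clause (¬A) forces A = False.
Unit clause (¬D) forces D = False.
That conflicts with the unit clause (D).
That branch fails; take B = True instead.
Unit clause (C) forces C = True.
That conflicts with the unit clause (¬C).
Neither B = True nor B = False works.
Neither G = True nor G = False works.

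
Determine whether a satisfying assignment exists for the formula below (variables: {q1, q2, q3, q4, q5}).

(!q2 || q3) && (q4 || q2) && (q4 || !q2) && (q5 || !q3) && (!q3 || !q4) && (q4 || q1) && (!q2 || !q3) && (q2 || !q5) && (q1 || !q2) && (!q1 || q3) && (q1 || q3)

Unsatisfiable

Suppose q2 = false.
(q4) alone gives q4 = true.
(!q3) alone gives q3 = false.
(!q5) alone gives q5 = false.
(!q1) alone gives q1 = false.
But (q1) is also a unit clause — contradiction.
Backtrack on q2: now try q2 = true.
(q3) alone gives q3 = true.
But (!q3) is also a unit clause — contradiction.
Both values of q2 lead to a conflict.
No assignment satisfies every clause.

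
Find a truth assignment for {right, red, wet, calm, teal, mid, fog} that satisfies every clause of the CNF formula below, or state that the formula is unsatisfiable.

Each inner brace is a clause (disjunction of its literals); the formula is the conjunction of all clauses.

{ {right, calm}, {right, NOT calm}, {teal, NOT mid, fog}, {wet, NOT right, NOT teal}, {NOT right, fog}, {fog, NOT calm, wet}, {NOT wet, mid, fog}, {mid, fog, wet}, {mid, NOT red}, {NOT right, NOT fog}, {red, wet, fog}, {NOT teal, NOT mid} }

UNSATISFIABLE

Branch on right: set right = true.
Unit clause (fog) forces fog = true.
Now (NOT fog) is unsatisfied and unit — conflict.
That branch fails; take right = false instead.
Unit clause (calm) forces calm = true.
Now (NOT calm) is unsatisfied and unit — conflict.
Both values of right lead to a conflict.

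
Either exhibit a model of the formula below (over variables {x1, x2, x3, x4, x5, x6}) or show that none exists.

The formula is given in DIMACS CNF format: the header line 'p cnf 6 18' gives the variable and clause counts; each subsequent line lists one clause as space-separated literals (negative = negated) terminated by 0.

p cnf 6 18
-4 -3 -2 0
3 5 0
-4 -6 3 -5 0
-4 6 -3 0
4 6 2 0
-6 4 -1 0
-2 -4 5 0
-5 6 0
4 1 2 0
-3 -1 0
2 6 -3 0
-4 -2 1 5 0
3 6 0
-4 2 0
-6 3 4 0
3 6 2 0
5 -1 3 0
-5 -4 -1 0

Branch on x3: set x3 = True.
The clause (¬x1) is unit, so x1 = False.
Branch on x4: set x4 = False.
The clause (x2) is unit, so x2 = True.
Branch on x5: set x5 = True.
The clause (x6) is unit, so x6 = True.
All clauses are satisfied.

x1=False; x2=True; x3=True; x4=False; x5=True; x6=True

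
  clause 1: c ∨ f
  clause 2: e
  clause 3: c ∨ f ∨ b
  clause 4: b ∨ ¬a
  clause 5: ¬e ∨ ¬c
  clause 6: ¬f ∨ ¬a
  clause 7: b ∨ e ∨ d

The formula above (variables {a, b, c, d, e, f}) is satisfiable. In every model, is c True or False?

False

Suppose c = True.
The clause (e) is unit, so e = True.
Now (¬e) is unsatisfied and unit — conflict.
So every satisfying assignment has c = False.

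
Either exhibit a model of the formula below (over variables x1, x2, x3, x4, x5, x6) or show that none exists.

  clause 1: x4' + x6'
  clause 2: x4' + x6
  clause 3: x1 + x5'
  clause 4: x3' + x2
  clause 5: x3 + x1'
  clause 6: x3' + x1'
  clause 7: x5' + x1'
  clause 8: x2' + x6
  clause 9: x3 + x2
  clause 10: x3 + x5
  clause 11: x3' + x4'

Case x4 = 0:
Case x1 = 0:
(x5') alone gives x5 = 0.
(x3) alone gives x3 = 1.
(x2) alone gives x2 = 1.
(x6) alone gives x6 = 1.
Every clause now holds.

x1=0, x2=1, x3=1, x4=0, x5=0, x6=1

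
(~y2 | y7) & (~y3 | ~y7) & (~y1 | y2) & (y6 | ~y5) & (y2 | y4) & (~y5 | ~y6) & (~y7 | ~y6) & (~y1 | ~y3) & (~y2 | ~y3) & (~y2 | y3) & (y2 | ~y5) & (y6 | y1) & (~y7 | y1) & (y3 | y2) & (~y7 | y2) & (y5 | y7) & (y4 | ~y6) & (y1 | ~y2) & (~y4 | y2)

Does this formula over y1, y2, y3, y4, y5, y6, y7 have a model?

No, unsatisfiable

Suppose y2 = 0.
From the singleton clause (~y1), y1 = 0.
From the singleton clause (y4), y4 = 1.
That conflicts with the unit clause (~y4).
That branch fails; take y2 = 1 instead.
From the singleton clause (y7), y7 = 1.
From the singleton clause (~y3), y3 = 0.
That conflicts with the unit clause (y3).
Both values of y2 lead to a conflict.
No assignment satisfies every clause.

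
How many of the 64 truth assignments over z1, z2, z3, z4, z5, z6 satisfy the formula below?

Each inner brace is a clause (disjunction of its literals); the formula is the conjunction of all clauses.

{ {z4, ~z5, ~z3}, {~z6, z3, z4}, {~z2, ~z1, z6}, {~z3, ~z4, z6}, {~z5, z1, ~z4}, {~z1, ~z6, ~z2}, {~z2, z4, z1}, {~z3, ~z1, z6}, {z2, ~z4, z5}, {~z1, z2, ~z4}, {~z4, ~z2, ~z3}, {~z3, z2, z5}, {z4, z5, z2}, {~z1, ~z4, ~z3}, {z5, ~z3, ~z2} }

There are 2^6 = 64 truth assignments over (z1, z2, z3, z4, z5, z6).
Split on z1. With z1 = 1, the clauses containing z1 are satisfied and ~z1 drops from the rest; 1 of the 2^5 = 32 assignments to the other variables satisfy what remains.
With z1 = 0, by the same count on the reduced clause set, 3 assignments work.
(One model: z1=F, z2=F, z3=F, z4=F, z5=T, z6=F.)
Total: 1 + 3 = 4.

4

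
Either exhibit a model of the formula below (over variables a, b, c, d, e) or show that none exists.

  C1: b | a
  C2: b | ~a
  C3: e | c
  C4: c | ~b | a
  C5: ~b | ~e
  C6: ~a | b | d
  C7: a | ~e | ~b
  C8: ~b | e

UNSATISFIABLE

Try b = 1.
Unit clause (~e) forces e = 0.
Now (e) is unsatisfied and unit — conflict.
Undo b and try b = 0.
Unit clause (a) forces a = 1.
Now (~a) is unsatisfied and unit — conflict.
Neither b = 1 nor b = 0 works.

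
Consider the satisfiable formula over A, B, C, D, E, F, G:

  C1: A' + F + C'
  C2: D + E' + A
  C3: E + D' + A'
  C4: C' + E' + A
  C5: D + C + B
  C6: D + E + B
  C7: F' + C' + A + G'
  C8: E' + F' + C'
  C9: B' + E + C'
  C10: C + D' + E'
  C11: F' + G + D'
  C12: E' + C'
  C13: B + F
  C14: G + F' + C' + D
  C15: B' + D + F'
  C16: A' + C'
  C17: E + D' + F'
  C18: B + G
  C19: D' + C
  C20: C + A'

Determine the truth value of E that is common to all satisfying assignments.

Suppose E = 1.
Unit clause (C') forces C = 0.
Unit clause (D') forces D = 0.
Unit clause (A) forces A = 1.
That conflicts with the unit clause (A').
So every satisfying assignment has E = False.

False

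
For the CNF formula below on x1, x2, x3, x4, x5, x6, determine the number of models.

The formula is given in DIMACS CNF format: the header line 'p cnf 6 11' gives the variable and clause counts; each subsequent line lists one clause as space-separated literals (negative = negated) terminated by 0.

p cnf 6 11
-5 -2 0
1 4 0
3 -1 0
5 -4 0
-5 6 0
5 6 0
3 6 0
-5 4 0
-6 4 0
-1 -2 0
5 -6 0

3

There are 2^6 = 64 truth assignments over (x1, x2, x3, x4, x5, x6).
Split on x2. With x2 = True, the clauses containing x2 are satisfied and ¬x2 drops from the rest; 0 of the 2^5 = 32 assignments to the other variables satisfy what remains.
With x2 = False, by the same count on the reduced clause set, 3 assignments work.
(One model: x1=F, x2=F, x3=F, x4=T, x5=T, x6=T.)
Total: 0 + 3 = 3.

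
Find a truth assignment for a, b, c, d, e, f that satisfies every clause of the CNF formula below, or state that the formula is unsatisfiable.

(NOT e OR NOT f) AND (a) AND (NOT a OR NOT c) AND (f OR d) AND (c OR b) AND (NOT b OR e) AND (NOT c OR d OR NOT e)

From the singleton clause (a), a = true.
From the singleton clause (NOT c), c = false.
From the singleton clause (b), b = true.
From the singleton clause (e), e = true.
From the singleton clause (NOT f), f = false.
From the singleton clause (d), d = true.
Every clause now holds.

a: true,  b: true,  c: false,  d: true,  e: true,  f: false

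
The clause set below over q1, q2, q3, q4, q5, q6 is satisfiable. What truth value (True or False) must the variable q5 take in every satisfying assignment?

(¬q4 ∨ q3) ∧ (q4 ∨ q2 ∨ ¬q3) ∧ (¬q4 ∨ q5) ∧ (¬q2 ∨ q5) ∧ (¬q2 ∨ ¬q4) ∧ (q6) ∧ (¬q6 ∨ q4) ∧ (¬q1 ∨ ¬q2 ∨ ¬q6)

True

Suppose q5 = False.
The clause (¬q4) is unit, so q4 = False.
The clause (¬q2) is unit, so q2 = False.
The clause (¬q3) is unit, so q3 = False.
The clause (q6) is unit, so q6 = True.
Now (¬q6) is unsatisfied and unit — conflict.
So every satisfying assignment has q5 = True.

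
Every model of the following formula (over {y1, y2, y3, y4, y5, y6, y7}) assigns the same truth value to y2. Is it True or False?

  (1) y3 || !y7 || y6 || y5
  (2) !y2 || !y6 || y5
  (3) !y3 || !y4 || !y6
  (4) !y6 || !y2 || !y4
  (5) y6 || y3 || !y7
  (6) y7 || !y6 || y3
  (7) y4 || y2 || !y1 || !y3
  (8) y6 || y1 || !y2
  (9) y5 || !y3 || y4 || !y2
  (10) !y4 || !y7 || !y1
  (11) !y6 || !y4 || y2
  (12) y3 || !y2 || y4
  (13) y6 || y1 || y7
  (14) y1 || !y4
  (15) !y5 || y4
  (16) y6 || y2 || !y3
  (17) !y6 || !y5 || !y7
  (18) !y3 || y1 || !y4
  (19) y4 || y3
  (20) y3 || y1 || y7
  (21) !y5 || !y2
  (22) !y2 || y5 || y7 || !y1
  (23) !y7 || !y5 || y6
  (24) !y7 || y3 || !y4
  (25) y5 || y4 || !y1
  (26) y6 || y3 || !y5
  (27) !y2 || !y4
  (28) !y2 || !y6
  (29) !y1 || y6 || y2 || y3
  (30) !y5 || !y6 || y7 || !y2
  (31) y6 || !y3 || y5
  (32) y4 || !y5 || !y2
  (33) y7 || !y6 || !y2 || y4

Suppose y2 = true.
From the singleton clause (!y5), y5 = false.
From the singleton clause (!y6), y6 = false.
From the singleton clause (y1), y1 = true.
From the singleton clause (y7), y7 = true.
From the singleton clause (y3), y3 = true.
That conflicts with the unit clause (!y3).
So every satisfying assignment has y2 = False.

False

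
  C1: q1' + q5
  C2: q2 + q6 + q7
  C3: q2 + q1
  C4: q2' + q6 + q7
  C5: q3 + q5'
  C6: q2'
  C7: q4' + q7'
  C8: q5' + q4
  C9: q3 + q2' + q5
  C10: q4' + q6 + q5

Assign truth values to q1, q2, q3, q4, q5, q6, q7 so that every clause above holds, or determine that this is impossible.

q1=1, q2=0, q3=1, q4=1, q5=1, q6=1, q7=0

(q2') alone gives q2 = 0.
(q1) alone gives q1 = 1.
(q5) alone gives q5 = 1.
(q3) alone gives q3 = 1.
(q4) alone gives q4 = 1.
(q7') alone gives q7 = 0.
(q6) alone gives q6 = 1.
All clauses are satisfied.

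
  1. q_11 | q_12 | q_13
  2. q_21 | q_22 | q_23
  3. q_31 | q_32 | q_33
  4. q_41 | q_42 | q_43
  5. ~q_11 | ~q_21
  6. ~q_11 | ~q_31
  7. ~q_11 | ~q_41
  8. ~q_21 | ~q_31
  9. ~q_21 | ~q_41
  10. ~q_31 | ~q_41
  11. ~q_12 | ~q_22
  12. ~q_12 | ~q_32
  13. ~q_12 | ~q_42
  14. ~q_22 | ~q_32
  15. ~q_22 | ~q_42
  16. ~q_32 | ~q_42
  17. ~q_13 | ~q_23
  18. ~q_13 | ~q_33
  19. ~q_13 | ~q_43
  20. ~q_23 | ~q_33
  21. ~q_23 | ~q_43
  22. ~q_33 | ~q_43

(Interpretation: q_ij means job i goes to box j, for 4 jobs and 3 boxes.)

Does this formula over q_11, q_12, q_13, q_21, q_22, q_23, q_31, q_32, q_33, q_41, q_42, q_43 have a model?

Unsatisfiable

Try q_11 = 0.
Try q_12 = 1.
Unit clause (~q_22) forces q_22 = 0.
Unit clause (~q_32) forces q_32 = 0.
Unit clause (~q_42) forces q_42 = 0.
Try q_21 = 1.
Unit clause (~q_31) forces q_31 = 0.
Unit clause (q_33) forces q_33 = 1.
Unit clause (~q_41) forces q_41 = 0.
Unit clause (q_43) forces q_43 = 1.
But (~q_43) is also a unit clause — contradiction.
Undo q_21 and try q_21 = 0.
Unit clause (q_23) forces q_23 = 1.
Unit clause (~q_13) forces q_13 = 0.
Unit clause (~q_33) forces q_33 = 0.
Unit clause (q_31) forces q_31 = 1.
Unit clause (~q_41) forces q_41 = 0.
Unit clause (q_43) forces q_43 = 1.
But (~q_43) is also a unit clause — contradiction.
Either choice for q_21 ends in contradiction.
Undo q_12 and try q_12 = 0.
Unit clause (q_13) forces q_13 = 1.
Unit clause (~q_23) forces q_23 = 0.
Unit clause (~q_33) forces q_33 = 0.
Unit clause (~q_43) forces q_43 = 0.
Try q_21 = 1.
Unit clause (~q_31) forces q_31 = 0.
Unit clause (q_32) forces q_32 = 1.
Unit clause (~q_41) forces q_41 = 0.
Unit clause (q_42) forces q_42 = 1.
But (~q_42) is also a unit clause — contradiction.
Undo q_21 and try q_21 = 0.
Unit clause (q_22) forces q_22 = 1.
Unit clause (~q_32) forces q_32 = 0.
Unit clause (q_31) forces q_31 = 1.
Unit clause (~q_41) forces q_41 = 0.
Unit clause (q_42) forces q_42 = 1.
But (~q_42) is also a unit clause — contradiction.
Either choice for q_21 ends in contradiction.
Either choice for q_12 ends in contradiction.
Undo q_11 and try q_11 = 1.
Unit clause (~q_21) forces q_21 = 0.
Unit clause (~q_31) forces q_31 = 0.
Unit clause (~q_41) forces q_41 = 0.
Try q_22 = 1.
Unit clause (~q_12) forces q_12 = 0.
Unit clause (~q_32) forces q_32 = 0.
Unit clause (q_33) forces q_33 = 1.
Unit clause (~q_42) forces q_42 = 0.
Unit clause (q_43) forces q_43 = 1.
But (~q_43) is also a unit clause — contradiction.
Undo q_22 and try q_22 = 0.
Unit clause (q_23) forces q_23 = 1.
Unit clause (~q_13) forces q_13 = 0.
Unit clause (~q_33) forces q_33 = 0.
Unit clause (q_32) forces q_32 = 1.
Unit clause (~q_12) forces q_12 = 0.
Unit clause (~q_42) forces q_42 = 0.
Unit clause (q_43) forces q_43 = 1.
But (~q_43) is also a unit clause — contradiction.
Either choice for q_22 ends in contradiction.
Either choice for q_11 ends in contradiction.
No assignment satisfies every clause.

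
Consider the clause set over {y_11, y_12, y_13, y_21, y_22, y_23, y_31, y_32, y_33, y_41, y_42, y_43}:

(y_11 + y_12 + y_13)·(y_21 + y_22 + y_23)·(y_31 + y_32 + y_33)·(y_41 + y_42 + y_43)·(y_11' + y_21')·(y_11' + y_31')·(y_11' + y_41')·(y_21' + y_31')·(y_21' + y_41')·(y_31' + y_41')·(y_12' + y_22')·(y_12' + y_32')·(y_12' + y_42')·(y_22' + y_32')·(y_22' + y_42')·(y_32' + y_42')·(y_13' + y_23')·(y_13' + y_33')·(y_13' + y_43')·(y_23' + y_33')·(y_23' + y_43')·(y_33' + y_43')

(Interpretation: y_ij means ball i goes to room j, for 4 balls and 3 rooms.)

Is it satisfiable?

Branch on y_11: set y_11 = 0.
Branch on y_12: set y_12 = 1.
From the singleton clause (y_22'), y_22 = 0.
From the singleton clause (y_32'), y_32 = 0.
From the singleton clause (y_42'), y_42 = 0.
Branch on y_21: set y_21 = 1.
From the singleton clause (y_31'), y_31 = 0.
From the singleton clause (y_33), y_33 = 1.
From the singleton clause (y_41'), y_41 = 0.
From the singleton clause (y_43), y_43 = 1.
That conflicts with the unit clause (y_43').
So y_21 must be the other value — set y_21 = 0.
From the singleton clause (y_23), y_23 = 1.
From the singleton clause (y_13'), y_13 = 0.
From the singleton clause (y_33'), y_33 = 0.
From the singleton clause (y_31), y_31 = 1.
From the singleton clause (y_41'), y_41 = 0.
From the singleton clause (y_43), y_43 = 1.
That conflicts with the unit clause (y_43').
Both values of y_21 lead to a conflict.
So y_12 must be the other value — set y_12 = 0.
From the singleton clause (y_13), y_13 = 1.
From the singleton clause (y_23'), y_23 = 0.
From the singleton clause (y_33'), y_33 = 0.
From the singleton clause (y_43'), y_43 = 0.
Branch on y_21: set y_21 = 1.
From the singleton clause (y_31'), y_31 = 0.
From the singleton clause (y_32), y_32 = 1.
From the singleton clause (y_41'), y_41 = 0.
From the singleton clause (y_42), y_42 = 1.
That conflicts with the unit clause (y_42').
So y_21 must be the other value — set y_21 = 0.
From the singleton clause (y_22), y_22 = 1.
From the singleton clause (y_32'), y_32 = 0.
From the singleton clause (y_31), y_31 = 1.
From the singleton clause (y_41'), y_41 = 0.
From the singleton clause (y_42), y_42 = 1.
That conflicts with the unit clause (y_42').
Both values of y_21 lead to a conflict.
Both values of y_12 lead to a conflict.
So y_11 must be the other value — set y_11 = 1.
From the singleton clause (y_21'), y_21 = 0.
From the singleton clause (y_31'), y_31 = 0.
From the singleton clause (y_41'), y_41 = 0.
Branch on y_22: set y_22 = 1.
From the singleton clause (y_12'), y_12 = 0.
From the singleton clause (y_32'), y_32 = 0.
From the singleton clause (y_33), y_33 = 1.
From the singleton clause (y_42'), y_42 = 0.
From the singleton clause (y_43), y_43 = 1.
That conflicts with the unit clause (y_43').
So y_22 must be the other value — set y_22 = 0.
From the singleton clause (y_23), y_23 = 1.
From the singleton clause (y_13'), y_13 = 0.
From the singleton clause (y_33'), y_33 = 0.
From the singleton clause (y_32), y_32 = 1.
From the singleton clause (y_12'), y_12 = 0.
From the singleton clause (y_42'), y_42 = 0.
From the singleton clause (y_43), y_43 = 1.
That conflicts with the unit clause (y_43').
Both values of y_22 lead to a conflict.
Both values of y_11 lead to a conflict.
No assignment satisfies every clause.

Unsatisfiable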